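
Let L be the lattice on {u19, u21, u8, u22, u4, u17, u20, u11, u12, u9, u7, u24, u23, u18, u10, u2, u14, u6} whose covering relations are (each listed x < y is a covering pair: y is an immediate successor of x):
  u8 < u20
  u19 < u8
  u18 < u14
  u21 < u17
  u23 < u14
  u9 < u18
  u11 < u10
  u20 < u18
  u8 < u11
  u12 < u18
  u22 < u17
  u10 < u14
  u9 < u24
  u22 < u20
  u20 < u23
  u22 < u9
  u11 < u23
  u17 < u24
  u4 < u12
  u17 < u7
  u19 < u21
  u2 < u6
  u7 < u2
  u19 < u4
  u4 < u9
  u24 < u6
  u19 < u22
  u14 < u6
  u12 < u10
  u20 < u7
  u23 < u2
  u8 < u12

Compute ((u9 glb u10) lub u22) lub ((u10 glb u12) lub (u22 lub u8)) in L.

u9 ∧ u10 = u4
u4 ∨ u22 = u9
u10 ∧ u12 = u12
u22 ∨ u8 = u20
u12 ∨ u20 = u18
u9 ∨ u18 = u18

u18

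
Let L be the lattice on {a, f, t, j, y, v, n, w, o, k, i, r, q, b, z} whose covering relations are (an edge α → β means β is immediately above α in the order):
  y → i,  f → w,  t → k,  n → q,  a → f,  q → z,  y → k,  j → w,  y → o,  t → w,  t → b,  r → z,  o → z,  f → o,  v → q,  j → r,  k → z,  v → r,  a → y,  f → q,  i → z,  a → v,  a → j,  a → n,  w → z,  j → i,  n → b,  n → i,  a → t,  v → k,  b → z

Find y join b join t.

Common upper bounds of {y, b, t}: z.
The least among these is z.

z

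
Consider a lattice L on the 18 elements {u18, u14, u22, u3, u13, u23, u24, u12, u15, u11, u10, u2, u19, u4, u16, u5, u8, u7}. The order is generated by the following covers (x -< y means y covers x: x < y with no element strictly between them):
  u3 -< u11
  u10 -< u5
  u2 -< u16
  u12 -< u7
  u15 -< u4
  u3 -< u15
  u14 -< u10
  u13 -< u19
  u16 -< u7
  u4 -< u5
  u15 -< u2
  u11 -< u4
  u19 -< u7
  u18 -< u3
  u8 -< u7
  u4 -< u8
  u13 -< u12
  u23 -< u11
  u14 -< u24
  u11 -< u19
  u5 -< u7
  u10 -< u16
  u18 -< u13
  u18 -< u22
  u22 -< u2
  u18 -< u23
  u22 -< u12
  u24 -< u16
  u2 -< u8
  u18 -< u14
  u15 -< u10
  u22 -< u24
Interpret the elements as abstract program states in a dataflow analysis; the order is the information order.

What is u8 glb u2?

u2

Common lower bounds of {u8, u2}: u15, u18, u2, u22, u3.
The greatest among these is u2.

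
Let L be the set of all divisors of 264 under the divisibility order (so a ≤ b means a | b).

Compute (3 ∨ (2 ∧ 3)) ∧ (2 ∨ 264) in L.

3

2 ∧ 3 = 1
3 ∨ 1 = 3
2 ∨ 264 = 264
3 ∧ 264 = 3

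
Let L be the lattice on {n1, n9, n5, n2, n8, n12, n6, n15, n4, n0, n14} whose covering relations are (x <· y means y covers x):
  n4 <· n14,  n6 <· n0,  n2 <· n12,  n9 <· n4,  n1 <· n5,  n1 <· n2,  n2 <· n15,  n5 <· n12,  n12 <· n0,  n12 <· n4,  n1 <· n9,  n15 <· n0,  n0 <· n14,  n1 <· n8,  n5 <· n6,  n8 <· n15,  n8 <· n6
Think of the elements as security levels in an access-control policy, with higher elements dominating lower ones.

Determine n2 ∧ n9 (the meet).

n1

Common lower bounds of {n2, n9}: n1.
The greatest among these is n1.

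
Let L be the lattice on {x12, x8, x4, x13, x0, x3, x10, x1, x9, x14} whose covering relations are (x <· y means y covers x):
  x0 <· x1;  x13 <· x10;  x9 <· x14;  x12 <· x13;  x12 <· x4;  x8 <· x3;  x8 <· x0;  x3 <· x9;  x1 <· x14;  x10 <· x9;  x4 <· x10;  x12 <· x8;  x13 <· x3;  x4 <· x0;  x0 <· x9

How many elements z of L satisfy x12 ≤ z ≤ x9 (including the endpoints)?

The interval [x12, x9] = {x0, x10, x12, x13, x3, x4, x8, x9}, which has 8 elements.

8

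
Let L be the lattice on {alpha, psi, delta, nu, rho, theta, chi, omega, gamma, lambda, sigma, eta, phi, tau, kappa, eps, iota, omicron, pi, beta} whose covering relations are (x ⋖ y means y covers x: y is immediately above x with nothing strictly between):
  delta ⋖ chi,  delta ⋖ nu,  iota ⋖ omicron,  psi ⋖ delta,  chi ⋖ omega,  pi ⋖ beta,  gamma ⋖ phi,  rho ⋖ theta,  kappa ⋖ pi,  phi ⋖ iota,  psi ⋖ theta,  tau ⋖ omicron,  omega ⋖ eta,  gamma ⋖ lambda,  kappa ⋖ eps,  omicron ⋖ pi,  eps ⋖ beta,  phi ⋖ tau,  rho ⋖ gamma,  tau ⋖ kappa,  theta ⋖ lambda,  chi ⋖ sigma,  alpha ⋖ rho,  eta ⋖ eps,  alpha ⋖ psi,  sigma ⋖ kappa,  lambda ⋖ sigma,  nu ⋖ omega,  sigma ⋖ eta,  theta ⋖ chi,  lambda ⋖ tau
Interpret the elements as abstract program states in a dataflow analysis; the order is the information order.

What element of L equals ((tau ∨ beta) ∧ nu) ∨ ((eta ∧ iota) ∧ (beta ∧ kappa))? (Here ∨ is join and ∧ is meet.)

eta

tau ∨ beta = beta
beta ∧ nu = nu
eta ∧ iota = gamma
beta ∧ kappa = kappa
gamma ∧ kappa = gamma
nu ∨ gamma = eta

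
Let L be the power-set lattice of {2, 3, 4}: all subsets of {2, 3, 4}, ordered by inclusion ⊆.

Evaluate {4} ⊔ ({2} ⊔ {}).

{2} ∨ {} = {2}
{4} ∨ {2} = {2,4}

{2,4}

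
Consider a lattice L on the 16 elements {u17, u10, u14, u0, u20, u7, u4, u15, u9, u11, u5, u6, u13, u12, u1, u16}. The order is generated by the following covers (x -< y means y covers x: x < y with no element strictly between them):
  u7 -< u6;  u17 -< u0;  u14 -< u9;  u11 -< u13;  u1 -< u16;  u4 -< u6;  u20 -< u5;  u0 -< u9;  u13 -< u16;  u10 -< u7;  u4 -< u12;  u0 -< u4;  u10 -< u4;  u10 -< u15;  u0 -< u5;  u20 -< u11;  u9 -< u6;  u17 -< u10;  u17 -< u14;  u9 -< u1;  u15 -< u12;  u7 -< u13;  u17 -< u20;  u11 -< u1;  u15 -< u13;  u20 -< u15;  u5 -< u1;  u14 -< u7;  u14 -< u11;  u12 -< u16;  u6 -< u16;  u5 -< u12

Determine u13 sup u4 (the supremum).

u16

Common upper bounds of {u13, u4}: u16.
The least among these is u16.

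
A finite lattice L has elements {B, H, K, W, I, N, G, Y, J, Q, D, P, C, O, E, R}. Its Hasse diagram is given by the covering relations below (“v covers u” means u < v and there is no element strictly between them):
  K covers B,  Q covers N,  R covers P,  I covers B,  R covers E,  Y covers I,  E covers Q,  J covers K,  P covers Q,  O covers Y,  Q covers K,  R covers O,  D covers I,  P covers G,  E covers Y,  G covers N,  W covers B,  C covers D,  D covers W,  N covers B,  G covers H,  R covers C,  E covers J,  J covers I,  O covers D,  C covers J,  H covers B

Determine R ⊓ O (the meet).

O

Common lower bounds of {R, O}: B, D, I, O, W, Y.
The greatest among these is O.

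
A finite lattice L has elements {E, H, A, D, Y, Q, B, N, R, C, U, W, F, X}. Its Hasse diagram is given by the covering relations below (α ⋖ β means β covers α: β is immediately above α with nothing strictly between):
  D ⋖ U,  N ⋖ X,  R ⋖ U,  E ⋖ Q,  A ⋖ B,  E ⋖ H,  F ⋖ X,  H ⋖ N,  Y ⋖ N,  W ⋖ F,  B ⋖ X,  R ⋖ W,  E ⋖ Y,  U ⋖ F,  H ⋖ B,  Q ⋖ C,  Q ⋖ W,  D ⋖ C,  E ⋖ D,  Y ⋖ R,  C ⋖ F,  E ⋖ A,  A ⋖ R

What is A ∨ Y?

R

Common upper bounds of {A, Y}: F, R, U, W, X.
The least among these is R.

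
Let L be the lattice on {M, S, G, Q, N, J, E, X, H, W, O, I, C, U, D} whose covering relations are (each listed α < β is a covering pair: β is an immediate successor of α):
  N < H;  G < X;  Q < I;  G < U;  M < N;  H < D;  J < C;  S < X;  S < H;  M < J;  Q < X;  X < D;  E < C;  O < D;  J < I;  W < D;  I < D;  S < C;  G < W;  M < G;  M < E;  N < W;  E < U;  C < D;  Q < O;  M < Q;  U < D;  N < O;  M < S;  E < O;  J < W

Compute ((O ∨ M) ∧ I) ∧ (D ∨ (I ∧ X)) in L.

Q

O ∨ M = O
O ∧ I = Q
I ∧ X = Q
D ∨ Q = D
Q ∧ D = Q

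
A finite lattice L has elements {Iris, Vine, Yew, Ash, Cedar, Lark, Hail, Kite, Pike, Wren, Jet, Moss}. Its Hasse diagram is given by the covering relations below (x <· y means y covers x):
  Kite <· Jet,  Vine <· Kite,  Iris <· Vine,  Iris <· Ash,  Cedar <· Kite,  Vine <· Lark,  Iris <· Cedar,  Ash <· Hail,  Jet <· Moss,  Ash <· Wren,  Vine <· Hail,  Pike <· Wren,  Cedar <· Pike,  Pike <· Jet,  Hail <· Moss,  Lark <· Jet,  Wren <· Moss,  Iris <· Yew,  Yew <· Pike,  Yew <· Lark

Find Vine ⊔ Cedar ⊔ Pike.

Common upper bounds of {Vine, Cedar, Pike}: Jet, Moss.
The least among these is Jet.

Jet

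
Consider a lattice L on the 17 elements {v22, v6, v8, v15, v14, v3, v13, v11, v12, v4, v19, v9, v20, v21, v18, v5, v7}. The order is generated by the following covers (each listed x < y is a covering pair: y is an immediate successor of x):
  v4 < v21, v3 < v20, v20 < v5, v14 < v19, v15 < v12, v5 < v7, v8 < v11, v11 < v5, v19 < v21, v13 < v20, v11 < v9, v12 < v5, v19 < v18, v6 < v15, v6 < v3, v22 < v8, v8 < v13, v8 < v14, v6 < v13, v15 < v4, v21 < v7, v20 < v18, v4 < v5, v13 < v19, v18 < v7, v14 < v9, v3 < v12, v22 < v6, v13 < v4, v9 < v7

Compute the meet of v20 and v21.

Common lower bounds of {v20, v21}: v13, v22, v6, v8.
The greatest among these is v13.

v13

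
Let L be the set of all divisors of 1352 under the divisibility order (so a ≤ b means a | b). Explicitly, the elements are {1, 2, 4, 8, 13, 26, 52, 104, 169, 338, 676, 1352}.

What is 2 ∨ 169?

Common upper bounds of {2, 169}: 1352, 338, 676.
The least among these is 338.

338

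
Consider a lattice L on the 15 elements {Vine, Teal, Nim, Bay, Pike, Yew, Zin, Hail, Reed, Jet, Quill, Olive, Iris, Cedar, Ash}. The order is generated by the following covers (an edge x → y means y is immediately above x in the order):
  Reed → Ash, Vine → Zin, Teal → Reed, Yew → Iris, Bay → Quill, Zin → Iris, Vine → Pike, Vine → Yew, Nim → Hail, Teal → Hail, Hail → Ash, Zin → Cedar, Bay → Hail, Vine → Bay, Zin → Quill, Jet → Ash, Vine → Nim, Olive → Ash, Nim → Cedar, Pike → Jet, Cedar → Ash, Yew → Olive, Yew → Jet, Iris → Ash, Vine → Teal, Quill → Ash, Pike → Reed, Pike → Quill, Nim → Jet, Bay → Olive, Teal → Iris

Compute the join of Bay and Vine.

Common upper bounds of {Bay, Vine}: Ash, Bay, Hail, Olive, Quill.
The least among these is Bay.

Bay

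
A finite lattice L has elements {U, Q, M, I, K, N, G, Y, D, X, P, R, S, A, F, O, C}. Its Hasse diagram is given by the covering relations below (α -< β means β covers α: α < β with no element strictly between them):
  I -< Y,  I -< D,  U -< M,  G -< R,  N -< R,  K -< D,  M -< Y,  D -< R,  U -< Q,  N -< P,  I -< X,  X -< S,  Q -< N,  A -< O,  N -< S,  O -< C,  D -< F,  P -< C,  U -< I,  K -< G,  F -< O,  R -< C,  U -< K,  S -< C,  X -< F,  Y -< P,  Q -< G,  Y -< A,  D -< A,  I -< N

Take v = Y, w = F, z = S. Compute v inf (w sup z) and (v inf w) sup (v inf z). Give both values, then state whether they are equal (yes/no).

w sup z = C, so v inf (w sup z) = Y inf C = Y.
v inf w = I and v inf z = I, so (v inf w) sup (v inf z) = I sup I = I.
Equal: no.

Y; I; no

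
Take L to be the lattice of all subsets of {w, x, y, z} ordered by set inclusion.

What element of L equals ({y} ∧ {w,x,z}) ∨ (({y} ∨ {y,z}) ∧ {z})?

{y} ∧ {w,x,z} = {}
{y} ∨ {y,z} = {y,z}
{y,z} ∧ {z} = {z}
{} ∨ {z} = {z}

{z}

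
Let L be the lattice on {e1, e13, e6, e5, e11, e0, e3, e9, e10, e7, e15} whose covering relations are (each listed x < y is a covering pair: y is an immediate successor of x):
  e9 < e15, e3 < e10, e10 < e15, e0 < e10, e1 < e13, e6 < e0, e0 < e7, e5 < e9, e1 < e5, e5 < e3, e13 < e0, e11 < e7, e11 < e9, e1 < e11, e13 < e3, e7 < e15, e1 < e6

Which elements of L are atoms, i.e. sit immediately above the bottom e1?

e11, e13, e5, e6

The atoms are exactly the elements that cover e1: e11, e13, e5, e6.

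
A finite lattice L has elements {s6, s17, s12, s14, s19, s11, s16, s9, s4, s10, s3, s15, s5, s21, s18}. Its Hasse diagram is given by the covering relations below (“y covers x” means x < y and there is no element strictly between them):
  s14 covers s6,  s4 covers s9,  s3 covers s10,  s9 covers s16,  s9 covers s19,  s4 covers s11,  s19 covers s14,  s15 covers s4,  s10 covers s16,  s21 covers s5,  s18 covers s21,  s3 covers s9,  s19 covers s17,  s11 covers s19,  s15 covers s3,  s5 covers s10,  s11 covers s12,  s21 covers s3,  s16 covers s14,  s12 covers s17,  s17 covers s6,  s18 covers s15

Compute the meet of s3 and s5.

s10

Common lower bounds of {s3, s5}: s10, s14, s16, s6.
The greatest among these is s10.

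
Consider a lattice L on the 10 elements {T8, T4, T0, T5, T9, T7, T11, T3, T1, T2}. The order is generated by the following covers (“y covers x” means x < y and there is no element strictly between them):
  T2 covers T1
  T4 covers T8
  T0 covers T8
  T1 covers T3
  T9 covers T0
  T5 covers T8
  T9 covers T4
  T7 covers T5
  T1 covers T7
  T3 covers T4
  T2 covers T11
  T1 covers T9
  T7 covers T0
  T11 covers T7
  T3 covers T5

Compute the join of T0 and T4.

T9

Common upper bounds of {T0, T4}: T1, T2, T9.
The least among these is T9.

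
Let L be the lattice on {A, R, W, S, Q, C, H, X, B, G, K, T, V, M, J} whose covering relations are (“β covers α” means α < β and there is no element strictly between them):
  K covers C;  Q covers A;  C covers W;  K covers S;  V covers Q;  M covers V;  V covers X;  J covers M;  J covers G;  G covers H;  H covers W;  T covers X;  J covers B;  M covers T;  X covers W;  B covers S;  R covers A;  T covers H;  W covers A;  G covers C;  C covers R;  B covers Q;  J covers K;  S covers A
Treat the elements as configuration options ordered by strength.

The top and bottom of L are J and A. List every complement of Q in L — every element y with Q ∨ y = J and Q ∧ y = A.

Need y with Q ∨ y = J and Q ∧ y = A.
Checking each element gives: C, G, K, R.

C, G, K, R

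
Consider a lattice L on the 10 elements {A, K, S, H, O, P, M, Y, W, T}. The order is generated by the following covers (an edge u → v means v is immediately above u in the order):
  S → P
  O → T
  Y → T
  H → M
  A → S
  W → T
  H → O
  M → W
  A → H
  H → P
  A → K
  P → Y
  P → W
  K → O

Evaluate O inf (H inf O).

H

H ∧ O = H
O ∧ H = H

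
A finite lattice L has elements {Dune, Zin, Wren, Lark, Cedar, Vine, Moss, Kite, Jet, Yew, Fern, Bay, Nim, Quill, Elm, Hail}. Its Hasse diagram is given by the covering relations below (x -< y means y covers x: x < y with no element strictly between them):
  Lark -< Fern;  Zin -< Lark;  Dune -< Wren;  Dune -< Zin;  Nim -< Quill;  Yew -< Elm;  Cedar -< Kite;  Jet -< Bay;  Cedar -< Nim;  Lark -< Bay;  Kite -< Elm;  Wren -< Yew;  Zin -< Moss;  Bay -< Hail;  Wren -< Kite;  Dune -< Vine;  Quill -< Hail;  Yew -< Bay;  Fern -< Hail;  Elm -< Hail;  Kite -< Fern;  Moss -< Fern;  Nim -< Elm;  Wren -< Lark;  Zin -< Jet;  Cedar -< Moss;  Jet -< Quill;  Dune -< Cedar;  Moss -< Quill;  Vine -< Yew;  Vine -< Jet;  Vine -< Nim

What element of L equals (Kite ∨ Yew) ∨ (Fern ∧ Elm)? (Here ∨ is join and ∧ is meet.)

Elm

Kite ∨ Yew = Elm
Fern ∧ Elm = Kite
Elm ∨ Kite = Elm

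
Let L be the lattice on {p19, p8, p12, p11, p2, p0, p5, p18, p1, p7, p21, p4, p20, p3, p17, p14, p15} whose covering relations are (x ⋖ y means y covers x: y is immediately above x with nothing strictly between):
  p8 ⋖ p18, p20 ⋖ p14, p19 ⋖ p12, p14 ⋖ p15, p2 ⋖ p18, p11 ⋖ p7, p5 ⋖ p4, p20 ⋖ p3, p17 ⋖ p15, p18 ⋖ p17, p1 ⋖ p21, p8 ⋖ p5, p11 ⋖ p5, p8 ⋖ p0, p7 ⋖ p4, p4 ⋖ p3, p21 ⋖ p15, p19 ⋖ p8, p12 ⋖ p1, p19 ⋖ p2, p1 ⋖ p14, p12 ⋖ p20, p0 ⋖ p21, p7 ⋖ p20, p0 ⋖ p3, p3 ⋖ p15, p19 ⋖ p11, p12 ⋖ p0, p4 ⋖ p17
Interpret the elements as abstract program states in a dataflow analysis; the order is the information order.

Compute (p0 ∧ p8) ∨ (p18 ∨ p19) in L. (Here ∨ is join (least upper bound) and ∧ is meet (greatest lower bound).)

p18

p0 ∧ p8 = p8
p18 ∨ p19 = p18
p8 ∨ p18 = p18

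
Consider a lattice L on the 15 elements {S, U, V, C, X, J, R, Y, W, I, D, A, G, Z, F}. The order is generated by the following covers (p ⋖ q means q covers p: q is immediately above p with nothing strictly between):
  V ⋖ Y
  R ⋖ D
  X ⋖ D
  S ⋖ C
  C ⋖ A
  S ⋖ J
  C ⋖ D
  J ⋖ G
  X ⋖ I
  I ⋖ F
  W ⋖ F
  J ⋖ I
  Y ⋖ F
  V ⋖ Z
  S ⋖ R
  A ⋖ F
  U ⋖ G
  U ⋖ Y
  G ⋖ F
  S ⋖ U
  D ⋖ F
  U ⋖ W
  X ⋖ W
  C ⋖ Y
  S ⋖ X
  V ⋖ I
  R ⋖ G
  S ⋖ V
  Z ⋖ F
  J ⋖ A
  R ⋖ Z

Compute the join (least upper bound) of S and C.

Common upper bounds of {S, C}: A, C, D, F, Y.
The least among these is C.

C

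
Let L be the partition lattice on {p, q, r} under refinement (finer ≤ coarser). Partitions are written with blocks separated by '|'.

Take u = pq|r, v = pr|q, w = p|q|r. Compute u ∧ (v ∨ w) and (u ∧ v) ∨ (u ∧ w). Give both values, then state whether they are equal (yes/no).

v ∨ w = pr|q, so u ∧ (v ∨ w) = pq|r ∧ pr|q = p|q|r.
u ∧ v = p|q|r and u ∧ w = p|q|r, so (u ∧ v) ∨ (u ∧ w) = p|q|r ∨ p|q|r = p|q|r.
Equal: yes.

p|q|r; p|q|r; yes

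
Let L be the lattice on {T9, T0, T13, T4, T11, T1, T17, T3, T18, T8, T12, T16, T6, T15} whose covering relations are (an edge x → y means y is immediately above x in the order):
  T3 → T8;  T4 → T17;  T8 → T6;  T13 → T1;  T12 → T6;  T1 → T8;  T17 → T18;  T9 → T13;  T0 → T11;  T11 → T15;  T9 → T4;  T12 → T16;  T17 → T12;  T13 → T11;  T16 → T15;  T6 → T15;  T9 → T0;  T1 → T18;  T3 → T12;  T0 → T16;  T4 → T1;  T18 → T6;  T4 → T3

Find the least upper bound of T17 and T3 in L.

T12

Common upper bounds of {T17, T3}: T12, T15, T16, T6.
The least among these is T12.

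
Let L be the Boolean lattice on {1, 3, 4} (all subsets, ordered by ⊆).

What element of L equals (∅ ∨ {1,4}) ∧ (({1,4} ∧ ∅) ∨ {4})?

{4}

∅ ∨ {1,4} = {1,4}
{1,4} ∧ ∅ = ∅
∅ ∨ {4} = {4}
{1,4} ∧ {4} = {4}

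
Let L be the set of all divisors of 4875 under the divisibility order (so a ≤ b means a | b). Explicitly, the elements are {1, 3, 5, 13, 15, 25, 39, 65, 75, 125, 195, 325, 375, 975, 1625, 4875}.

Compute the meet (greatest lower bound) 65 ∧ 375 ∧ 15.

5

In the divisibility order, the meet is the greatest common divisor: gcd(65, 375, 15) = 5.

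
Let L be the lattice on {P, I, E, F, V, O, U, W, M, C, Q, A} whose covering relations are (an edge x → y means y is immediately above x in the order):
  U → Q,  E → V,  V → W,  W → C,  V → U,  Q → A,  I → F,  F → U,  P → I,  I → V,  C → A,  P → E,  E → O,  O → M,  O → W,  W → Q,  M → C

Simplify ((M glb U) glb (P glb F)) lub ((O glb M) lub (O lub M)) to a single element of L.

M ∧ U = E
P ∧ F = P
E ∧ P = P
O ∧ M = O
O ∨ M = M
O ∨ M = M
P ∨ M = M

M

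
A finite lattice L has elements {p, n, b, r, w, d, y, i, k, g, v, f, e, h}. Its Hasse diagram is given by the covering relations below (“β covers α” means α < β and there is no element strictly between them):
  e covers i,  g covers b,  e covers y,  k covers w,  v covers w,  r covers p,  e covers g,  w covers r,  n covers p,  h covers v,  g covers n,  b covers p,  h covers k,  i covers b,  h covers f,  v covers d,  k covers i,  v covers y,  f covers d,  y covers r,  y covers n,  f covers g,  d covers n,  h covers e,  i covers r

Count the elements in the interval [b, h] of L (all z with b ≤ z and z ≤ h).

The interval [b, h] = {b, e, f, g, h, i, k}, which has 7 elements.

7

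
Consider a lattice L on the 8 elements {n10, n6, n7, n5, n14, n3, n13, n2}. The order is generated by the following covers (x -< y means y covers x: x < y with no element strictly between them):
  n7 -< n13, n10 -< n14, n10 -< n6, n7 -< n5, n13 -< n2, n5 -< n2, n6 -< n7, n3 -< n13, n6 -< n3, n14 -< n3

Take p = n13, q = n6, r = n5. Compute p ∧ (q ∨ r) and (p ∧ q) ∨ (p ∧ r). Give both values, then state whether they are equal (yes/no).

q ∨ r = n5, so p ∧ (q ∨ r) = n13 ∧ n5 = n7.
p ∧ q = n6 and p ∧ r = n7, so (p ∧ q) ∨ (p ∧ r) = n6 ∨ n7 = n7.
Equal: yes.

n7; n7; yes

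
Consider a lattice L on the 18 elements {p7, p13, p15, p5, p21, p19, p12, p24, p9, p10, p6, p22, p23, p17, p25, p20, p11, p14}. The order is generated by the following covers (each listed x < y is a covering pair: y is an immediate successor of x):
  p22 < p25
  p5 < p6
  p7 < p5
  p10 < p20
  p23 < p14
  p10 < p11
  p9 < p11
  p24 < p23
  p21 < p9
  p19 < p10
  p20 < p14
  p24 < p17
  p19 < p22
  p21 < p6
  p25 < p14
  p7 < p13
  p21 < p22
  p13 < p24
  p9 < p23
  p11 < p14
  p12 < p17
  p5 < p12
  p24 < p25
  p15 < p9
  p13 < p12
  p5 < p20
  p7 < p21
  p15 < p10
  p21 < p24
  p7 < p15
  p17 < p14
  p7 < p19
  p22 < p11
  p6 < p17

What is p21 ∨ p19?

Common upper bounds of {p21, p19}: p11, p14, p22, p25.
The least among these is p22.

p22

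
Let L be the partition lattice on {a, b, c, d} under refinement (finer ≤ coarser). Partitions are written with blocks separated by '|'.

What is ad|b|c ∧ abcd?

ad|b|c

The meet (common refinement) of ad|b|c and abcd intersects blocks pairwise, giving ad|b|c.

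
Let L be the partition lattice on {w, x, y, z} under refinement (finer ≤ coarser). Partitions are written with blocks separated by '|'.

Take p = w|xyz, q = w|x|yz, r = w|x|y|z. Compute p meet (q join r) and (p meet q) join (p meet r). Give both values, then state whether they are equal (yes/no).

q join r = w|x|yz, so p meet (q join r) = w|xyz meet w|x|yz = w|x|yz.
p meet q = w|x|yz and p meet r = w|x|y|z, so (p meet q) join (p meet r) = w|x|yz join w|x|y|z = w|x|yz.
Equal: yes.

w|x|yz; w|x|yz; yes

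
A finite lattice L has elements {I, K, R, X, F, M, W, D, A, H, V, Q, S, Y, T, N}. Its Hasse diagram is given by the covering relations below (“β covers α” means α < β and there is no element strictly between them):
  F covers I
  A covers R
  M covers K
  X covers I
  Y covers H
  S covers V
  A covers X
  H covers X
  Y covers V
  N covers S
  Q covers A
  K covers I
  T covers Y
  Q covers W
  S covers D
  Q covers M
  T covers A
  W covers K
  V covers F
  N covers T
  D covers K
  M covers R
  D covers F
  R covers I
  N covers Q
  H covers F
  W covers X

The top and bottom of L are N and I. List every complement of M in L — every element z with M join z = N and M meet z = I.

Need z with M ∨ z = N and M ∧ z = I.
Checking each element gives: F, H, V, Y.

F, H, V, Y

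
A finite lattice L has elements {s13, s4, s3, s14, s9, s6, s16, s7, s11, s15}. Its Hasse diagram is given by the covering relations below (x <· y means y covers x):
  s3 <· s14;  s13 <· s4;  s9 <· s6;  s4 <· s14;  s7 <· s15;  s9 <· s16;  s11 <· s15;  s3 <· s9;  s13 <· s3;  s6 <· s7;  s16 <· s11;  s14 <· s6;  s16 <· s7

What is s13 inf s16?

Common lower bounds of {s13, s16}: s13.
The greatest among these is s13.

s13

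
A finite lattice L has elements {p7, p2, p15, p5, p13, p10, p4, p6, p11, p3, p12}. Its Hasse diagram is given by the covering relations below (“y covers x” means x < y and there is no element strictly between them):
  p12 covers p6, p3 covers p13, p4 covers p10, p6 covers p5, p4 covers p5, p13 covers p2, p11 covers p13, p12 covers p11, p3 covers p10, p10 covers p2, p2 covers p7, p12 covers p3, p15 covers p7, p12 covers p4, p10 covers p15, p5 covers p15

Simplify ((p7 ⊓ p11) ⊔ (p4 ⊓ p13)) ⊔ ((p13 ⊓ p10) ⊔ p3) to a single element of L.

p7 ∧ p11 = p7
p4 ∧ p13 = p2
p7 ∨ p2 = p2
p13 ∧ p10 = p2
p2 ∨ p3 = p3
p2 ∨ p3 = p3

p3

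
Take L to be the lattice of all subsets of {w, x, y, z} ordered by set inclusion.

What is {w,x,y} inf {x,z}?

Common lower bounds of {{w,x,y}, {x,z}}: {x}, ∅.
The greatest among these is {x}.

{x}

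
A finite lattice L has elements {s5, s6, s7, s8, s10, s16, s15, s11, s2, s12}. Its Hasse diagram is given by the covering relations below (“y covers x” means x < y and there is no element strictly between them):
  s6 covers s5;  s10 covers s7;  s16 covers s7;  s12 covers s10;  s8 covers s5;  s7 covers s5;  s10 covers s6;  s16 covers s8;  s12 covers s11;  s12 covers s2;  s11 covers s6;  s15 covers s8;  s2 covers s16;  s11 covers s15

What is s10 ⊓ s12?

s10

Common lower bounds of {s10, s12}: s10, s5, s6, s7.
The greatest among these is s10.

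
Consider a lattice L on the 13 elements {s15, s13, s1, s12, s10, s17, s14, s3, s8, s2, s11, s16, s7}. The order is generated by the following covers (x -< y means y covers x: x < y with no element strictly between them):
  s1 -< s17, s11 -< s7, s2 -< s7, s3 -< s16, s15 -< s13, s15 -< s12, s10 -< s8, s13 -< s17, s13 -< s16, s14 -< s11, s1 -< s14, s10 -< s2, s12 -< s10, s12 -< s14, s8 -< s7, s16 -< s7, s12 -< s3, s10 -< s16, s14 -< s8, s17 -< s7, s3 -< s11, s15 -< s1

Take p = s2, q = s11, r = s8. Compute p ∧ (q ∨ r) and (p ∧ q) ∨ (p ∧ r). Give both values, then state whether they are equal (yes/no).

s2; s10; no

q ∨ r = s7, so p ∧ (q ∨ r) = s2 ∧ s7 = s2.
p ∧ q = s12 and p ∧ r = s10, so (p ∧ q) ∨ (p ∧ r) = s12 ∨ s10 = s10.
Equal: no.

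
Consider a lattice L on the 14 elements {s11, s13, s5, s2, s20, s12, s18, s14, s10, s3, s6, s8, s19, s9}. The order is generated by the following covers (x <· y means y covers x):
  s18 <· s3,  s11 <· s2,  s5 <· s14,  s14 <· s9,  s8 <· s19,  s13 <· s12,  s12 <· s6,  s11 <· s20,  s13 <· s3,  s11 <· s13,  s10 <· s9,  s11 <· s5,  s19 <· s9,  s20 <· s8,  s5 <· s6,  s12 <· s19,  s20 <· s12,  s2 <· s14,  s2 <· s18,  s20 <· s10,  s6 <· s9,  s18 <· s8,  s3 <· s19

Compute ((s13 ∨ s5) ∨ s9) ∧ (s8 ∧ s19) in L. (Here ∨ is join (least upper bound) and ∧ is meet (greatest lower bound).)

s8

s13 ∨ s5 = s6
s6 ∨ s9 = s9
s8 ∧ s19 = s8
s9 ∧ s8 = s8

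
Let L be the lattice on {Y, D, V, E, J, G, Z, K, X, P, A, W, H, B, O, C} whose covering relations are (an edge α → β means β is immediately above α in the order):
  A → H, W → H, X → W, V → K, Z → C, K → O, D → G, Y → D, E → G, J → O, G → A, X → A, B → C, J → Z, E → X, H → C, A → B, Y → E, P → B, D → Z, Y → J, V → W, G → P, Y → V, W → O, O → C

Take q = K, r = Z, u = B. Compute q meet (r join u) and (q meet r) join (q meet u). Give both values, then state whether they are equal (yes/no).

r join u = C, so q meet (r join u) = K meet C = K.
q meet r = Y and q meet u = Y, so (q meet r) join (q meet u) = Y join Y = Y.
Equal: no.

K; Y; no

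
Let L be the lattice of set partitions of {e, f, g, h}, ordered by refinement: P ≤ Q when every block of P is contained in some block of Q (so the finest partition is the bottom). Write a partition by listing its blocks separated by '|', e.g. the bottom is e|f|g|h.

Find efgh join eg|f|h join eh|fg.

efgh

Common upper bounds of {efgh, eg|f|h, eh|fg}: efgh.
The least among these is efgh.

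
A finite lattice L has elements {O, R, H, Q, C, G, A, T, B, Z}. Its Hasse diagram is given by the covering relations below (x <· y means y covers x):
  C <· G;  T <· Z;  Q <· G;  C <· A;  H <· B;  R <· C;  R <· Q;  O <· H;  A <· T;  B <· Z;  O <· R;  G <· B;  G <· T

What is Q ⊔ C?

Common upper bounds of {Q, C}: B, G, T, Z.
The least among these is G.

G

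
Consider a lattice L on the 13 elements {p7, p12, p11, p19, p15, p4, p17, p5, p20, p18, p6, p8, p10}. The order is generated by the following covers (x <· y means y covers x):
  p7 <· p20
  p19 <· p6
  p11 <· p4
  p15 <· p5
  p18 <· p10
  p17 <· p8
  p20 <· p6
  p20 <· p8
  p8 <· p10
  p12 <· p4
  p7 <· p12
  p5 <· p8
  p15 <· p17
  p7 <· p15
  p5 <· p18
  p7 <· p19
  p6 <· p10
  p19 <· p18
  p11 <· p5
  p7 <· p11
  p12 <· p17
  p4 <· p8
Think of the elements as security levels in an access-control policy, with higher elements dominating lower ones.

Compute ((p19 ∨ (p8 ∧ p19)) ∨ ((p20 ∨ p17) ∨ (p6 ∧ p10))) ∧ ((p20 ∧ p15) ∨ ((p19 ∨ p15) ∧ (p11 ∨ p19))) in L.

p8 ∧ p19 = p7
p19 ∨ p7 = p19
p20 ∨ p17 = p8
p6 ∧ p10 = p6
p8 ∨ p6 = p10
p19 ∨ p10 = p10
p20 ∧ p15 = p7
p19 ∨ p15 = p18
p11 ∨ p19 = p18
p18 ∧ p18 = p18
p7 ∨ p18 = p18
p10 ∧ p18 = p18

p18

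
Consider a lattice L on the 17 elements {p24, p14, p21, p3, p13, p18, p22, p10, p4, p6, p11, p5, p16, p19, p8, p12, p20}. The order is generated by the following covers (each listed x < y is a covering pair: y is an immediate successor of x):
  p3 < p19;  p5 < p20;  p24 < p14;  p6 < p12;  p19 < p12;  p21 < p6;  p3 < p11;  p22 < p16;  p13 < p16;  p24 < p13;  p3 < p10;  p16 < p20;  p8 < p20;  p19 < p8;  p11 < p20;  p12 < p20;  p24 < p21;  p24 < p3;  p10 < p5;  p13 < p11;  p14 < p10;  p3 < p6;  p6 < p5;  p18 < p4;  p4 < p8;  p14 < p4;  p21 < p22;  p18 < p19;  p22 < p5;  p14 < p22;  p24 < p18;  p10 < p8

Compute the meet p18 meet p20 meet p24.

Common lower bounds of {p18, p20, p24}: p24.
The greatest among these is p24.

p24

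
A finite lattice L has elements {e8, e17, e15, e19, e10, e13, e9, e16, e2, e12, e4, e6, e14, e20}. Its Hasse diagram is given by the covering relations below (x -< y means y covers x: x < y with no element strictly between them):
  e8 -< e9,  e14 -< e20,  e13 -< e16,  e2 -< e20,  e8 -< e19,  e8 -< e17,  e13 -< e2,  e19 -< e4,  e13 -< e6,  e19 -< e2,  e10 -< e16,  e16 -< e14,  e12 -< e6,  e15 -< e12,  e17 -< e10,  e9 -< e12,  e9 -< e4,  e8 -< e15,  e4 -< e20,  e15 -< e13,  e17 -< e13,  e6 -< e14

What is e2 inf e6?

Common lower bounds of {e2, e6}: e13, e15, e17, e8.
The greatest among these is e13.

e13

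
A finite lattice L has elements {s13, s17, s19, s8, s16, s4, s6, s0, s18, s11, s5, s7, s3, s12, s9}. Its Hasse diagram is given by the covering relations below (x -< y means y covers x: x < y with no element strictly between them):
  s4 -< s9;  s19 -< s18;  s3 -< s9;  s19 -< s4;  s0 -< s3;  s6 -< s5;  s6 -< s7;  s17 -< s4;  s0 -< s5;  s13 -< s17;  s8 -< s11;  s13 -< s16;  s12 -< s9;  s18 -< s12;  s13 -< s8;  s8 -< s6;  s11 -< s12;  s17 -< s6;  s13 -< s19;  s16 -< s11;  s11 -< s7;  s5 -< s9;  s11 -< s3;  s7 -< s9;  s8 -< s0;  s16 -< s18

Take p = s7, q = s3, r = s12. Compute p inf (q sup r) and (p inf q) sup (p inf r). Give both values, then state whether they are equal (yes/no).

s7; s11; no

q sup r = s9, so p inf (q sup r) = s7 inf s9 = s7.
p inf q = s11 and p inf r = s11, so (p inf q) sup (p inf r) = s11 sup s11 = s11.
Equal: no.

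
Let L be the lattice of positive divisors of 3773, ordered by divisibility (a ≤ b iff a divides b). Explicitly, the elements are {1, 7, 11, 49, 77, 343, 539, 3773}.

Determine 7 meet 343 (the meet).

In the divisibility order, the meet is the greatest common divisor: gcd(7, 343) = 7.

7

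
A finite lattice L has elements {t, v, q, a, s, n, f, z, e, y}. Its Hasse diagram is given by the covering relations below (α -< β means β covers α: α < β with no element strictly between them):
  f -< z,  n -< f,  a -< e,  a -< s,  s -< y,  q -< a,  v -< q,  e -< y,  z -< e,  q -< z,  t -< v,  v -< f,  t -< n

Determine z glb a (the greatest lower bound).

q

Common lower bounds of {z, a}: q, t, v.
The greatest among these is q.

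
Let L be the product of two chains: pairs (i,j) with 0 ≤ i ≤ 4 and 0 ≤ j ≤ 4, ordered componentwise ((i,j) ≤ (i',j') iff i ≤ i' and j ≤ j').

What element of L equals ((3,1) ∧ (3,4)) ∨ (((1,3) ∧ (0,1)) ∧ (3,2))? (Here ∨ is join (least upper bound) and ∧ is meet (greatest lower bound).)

(3,1)

(3,1) ∧ (3,4) = (3,1)
(1,3) ∧ (0,1) = (0,1)
(0,1) ∧ (3,2) = (0,1)
(3,1) ∨ (0,1) = (3,1)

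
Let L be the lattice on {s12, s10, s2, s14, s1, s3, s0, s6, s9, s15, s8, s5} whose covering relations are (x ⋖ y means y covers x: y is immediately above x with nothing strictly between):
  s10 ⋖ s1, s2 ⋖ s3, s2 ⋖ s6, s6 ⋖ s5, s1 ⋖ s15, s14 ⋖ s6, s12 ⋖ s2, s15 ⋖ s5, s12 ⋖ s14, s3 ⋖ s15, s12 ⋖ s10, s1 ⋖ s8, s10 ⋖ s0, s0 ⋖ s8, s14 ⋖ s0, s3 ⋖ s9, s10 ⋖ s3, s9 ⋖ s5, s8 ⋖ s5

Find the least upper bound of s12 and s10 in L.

Common upper bounds of {s12, s10}: s0, s1, s10, s15, s3, s5, s8, s9.
The least among these is s10.

s10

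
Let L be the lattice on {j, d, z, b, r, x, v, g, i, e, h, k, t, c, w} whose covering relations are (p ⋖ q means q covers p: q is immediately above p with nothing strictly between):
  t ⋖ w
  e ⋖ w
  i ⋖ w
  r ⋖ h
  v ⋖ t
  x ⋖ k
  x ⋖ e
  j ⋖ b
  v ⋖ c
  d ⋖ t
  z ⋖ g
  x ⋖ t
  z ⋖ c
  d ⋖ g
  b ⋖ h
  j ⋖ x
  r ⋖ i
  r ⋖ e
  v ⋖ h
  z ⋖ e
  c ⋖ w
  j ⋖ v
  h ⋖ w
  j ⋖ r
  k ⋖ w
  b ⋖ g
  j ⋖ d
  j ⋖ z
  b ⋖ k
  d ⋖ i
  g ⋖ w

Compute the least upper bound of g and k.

w

Common upper bounds of {g, k}: w.
The least among these is w.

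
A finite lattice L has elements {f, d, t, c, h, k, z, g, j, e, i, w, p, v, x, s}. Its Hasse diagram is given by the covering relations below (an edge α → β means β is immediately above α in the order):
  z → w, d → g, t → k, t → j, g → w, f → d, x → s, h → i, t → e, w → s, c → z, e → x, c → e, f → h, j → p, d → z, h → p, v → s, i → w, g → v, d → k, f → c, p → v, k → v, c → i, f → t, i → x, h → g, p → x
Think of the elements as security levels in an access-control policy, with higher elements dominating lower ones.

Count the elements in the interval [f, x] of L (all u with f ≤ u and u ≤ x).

The interval [f, x] = {c, e, f, h, i, j, p, t, x}, which has 9 elements.

9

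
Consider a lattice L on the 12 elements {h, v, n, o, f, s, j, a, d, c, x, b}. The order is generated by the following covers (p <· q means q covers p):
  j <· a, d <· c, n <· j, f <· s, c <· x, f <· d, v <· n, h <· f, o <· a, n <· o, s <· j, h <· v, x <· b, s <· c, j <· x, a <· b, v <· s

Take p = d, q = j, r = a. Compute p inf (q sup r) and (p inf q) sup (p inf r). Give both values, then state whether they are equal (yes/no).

q sup r = a, so p inf (q sup r) = d inf a = f.
p inf q = f and p inf r = f, so (p inf q) sup (p inf r) = f sup f = f.
Equal: yes.

f; f; yes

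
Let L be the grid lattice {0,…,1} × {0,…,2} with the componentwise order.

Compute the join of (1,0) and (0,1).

In a product of chains, the join is componentwise max, giving (1,1).

(1,1)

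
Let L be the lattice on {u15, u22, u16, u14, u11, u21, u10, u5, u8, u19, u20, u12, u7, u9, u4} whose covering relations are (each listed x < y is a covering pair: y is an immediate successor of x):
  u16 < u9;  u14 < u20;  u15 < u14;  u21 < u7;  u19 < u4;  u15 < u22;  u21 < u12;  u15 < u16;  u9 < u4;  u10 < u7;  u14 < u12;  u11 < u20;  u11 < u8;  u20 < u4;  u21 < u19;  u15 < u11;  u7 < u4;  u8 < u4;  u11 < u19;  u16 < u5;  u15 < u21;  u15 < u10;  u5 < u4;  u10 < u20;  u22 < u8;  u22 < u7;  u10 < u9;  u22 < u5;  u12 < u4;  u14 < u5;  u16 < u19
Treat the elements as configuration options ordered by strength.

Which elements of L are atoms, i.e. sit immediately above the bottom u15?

u10, u11, u14, u16, u21, u22

The atoms are exactly the elements that cover u15: u10, u11, u14, u16, u21, u22.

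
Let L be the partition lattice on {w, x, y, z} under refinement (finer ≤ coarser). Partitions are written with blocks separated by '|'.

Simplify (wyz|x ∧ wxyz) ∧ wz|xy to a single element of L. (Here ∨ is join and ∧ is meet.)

wyz|x ∧ wxyz = wyz|x
wyz|x ∧ wz|xy = wz|x|y

wz|x|y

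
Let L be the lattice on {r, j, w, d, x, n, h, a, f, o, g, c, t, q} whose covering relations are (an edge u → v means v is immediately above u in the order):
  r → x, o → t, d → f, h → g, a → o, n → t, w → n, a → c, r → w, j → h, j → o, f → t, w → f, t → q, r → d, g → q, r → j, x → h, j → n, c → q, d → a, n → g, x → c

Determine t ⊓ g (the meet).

n

Common lower bounds of {t, g}: j, n, r, w.
The greatest among these is n.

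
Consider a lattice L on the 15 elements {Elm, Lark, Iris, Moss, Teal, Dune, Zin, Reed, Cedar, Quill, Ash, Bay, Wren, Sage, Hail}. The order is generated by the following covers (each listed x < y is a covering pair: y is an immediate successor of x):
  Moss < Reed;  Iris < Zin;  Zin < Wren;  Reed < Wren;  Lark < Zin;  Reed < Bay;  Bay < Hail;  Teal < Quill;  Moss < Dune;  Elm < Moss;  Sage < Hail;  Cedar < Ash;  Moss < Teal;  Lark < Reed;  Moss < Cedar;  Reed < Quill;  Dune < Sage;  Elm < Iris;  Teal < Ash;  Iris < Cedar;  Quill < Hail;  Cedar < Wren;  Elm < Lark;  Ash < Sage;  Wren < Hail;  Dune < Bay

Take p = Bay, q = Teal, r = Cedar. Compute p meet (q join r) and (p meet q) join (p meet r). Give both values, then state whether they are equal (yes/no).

Moss; Moss; yes

q join r = Ash, so p meet (q join r) = Bay meet Ash = Moss.
p meet q = Moss and p meet r = Moss, so (p meet q) join (p meet r) = Moss join Moss = Moss.
Equal: yes.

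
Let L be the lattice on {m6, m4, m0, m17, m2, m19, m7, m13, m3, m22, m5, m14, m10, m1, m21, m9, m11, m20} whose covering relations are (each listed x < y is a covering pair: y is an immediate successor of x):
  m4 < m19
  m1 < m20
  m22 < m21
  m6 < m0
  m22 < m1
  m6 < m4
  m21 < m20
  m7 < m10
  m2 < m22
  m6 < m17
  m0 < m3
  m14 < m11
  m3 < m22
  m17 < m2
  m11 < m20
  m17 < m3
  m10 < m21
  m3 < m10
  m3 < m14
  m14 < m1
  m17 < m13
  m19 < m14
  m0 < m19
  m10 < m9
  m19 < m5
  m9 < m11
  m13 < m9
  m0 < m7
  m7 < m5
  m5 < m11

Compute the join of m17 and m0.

Common upper bounds of {m17, m0}: m1, m10, m11, m14, m20, m21, m22, m3, m9.
The least among these is m3.

m3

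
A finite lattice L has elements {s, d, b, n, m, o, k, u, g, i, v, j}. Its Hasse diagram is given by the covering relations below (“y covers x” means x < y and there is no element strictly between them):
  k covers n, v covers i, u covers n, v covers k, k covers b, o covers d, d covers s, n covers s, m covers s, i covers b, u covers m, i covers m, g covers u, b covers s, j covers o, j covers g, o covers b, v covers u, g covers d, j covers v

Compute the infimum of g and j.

Common lower bounds of {g, j}: d, g, m, n, s, u.
The greatest among these is g.

g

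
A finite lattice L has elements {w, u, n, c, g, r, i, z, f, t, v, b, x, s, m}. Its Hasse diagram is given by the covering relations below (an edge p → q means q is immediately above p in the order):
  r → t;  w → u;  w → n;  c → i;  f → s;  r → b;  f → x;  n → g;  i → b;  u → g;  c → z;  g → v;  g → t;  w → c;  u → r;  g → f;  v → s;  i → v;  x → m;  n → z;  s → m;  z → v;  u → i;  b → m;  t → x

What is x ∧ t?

t

Common lower bounds of {x, t}: g, n, r, t, u, w.
The greatest among these is t.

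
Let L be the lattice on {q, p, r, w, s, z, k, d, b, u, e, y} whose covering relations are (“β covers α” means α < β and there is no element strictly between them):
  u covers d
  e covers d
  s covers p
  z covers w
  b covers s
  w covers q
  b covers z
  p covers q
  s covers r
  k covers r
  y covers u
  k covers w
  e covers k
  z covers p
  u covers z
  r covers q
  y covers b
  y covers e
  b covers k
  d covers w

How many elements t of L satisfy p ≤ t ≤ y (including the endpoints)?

The interval [p, y] = {b, p, s, u, y, z}, which has 6 elements.

6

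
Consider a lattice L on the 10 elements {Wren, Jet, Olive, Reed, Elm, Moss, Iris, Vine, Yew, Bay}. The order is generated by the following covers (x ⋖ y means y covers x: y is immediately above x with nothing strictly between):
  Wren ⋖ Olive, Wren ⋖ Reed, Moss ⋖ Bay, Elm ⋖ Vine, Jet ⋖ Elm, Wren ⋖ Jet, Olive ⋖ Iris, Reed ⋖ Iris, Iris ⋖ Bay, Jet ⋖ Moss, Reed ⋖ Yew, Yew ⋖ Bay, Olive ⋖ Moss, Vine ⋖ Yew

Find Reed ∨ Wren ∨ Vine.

Yew

Common upper bounds of {Reed, Wren, Vine}: Bay, Yew.
The least among these is Yew.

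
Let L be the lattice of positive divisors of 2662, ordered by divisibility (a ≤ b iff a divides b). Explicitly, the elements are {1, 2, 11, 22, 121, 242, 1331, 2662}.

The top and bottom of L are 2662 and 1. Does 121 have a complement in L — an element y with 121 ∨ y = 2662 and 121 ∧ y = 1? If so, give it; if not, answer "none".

For every candidate y, either 121 ∨ y ≠ 2662 or 121 ∧ y ≠ 1; no complement exists.

none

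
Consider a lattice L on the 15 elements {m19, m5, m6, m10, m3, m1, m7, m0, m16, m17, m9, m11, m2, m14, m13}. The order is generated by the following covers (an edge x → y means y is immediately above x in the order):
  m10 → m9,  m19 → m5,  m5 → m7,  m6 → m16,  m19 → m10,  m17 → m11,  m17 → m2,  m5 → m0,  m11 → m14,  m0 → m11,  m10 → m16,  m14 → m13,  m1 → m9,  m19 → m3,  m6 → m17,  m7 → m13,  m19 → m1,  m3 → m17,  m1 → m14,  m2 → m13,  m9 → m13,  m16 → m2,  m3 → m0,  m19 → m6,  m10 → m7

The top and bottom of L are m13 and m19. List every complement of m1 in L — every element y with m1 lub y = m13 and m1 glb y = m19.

m16, m2, m7

Need y with m1 ∨ y = m13 and m1 ∧ y = m19.
Checking each element gives: m16, m2, m7.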